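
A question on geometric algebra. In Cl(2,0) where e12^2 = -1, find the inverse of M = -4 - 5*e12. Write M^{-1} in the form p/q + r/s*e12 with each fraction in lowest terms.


M = -4 - 5*e12, where e12^2 = -1.
Since M commutes with its reverse ~M = a - b*e12, M * ~M = a^2 - b^2*e12^2 = a^2 + b^2.
So M^{-1} = ~M / (a^2 + b^2) = (a - b*e12)/(a^2 + b^2).
a^2 + b^2 = 16 + 25 = 41
Scalar part = -4/41 = -4/41
Bivector coeff = 5/41 = 5/41
M^{-1} = -4/41 + 5/41*e12


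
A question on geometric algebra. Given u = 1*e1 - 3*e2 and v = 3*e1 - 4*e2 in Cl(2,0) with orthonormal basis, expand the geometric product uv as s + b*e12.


Expand: (1*e1 - 3*e2)(3*e1 - 4*e2)
= 1*3*e1e1 + 1*(-4)*e1e2 + (-3)*3*e2e1 + (-3)*(-4)*e2e2
Using e1^2 = e2^2 = 1, e2e1 = -e1e2:
Scalar part s = 1*3 + (-3)*(-4) = 3 + 12 = 15
Bivector part b = 1*(-4) - (-3)*3 = -4 - (-9) = 5
uv = 15 + 5*e12


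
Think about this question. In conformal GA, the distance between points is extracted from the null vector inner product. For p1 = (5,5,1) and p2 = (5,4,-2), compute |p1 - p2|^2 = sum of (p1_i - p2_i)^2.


p1 - p2 = (0, 1, 3)
|p1 - p2|^2 = 0^2 + 1^2 + 3^2
= 0 + 1 + 9
= 10


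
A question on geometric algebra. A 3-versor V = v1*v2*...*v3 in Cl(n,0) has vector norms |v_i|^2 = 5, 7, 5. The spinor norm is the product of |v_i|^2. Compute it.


Spinor norm N(V) = |v1|^2 * |v2|^2 * ... * |v3|^2
= 5 * 7 * 5
Running product: 5, 35, 175
N(V) = 175


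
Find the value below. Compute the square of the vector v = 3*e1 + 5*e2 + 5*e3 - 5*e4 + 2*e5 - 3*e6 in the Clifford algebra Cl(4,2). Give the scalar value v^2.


v^2 = sum of c_i^2 * e_i^2
Positive signature terms (e_i^2 = +1): 3^2 + 5^2 + 5^2 + (-5)^2 = 84
Negative signature terms (e_j^2 = -1): 2^2 + (-3)^2 = 13
v^2 = 84 - 13 = 71


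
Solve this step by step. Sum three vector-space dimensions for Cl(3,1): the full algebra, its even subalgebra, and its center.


n = 3 + 1 = 4
Total dim = 2^4 = 16
Even subalgebra dim = 2^3 = 8
n is even, so center dim = 1
Sum = 16 + 8 + 1 = 25


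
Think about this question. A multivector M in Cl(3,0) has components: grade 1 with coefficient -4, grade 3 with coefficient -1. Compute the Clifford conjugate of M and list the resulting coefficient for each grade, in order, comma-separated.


Clifford conjugate sign for grade k: (-1)^(k(k+1)/2)
Grade 1: (-1)^(1*2/2) = (-1)^1 = -1, coeff -4 -> 4
Grade 3: (-1)^(3*4/2) = (-1)^6 = 1, coeff -1 -> -1
Conjugated coefficients: 4, -1


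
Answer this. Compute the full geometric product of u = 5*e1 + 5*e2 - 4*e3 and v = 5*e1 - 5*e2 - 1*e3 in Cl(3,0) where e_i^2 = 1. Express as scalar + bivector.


In Cl(3,0): e_i^2 = 1, e_ie_j = -e_je_i for i != j.
Scalar part = u . v = 5*5 + 5*(-5) + (-4)*(-1)
= 25 + (-25) + 4 = 4
e12 coeff = 5*(-5) - 5*5 = -25 - 25 = -50
e13 coeff = 5*(-1) - (-4)*5 = -5 - (-20) = 15
e23 coeff = 5*(-1) - (-4)*(-5) = -5 - 20 = -25
uv = 4 - 50*e12 + 15*e13 - 25*e23


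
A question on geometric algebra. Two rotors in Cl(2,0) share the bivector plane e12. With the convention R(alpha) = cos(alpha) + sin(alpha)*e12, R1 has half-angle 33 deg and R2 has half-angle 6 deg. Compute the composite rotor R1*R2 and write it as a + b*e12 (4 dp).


Same-plane rotors commute and their half-angles add:
R1*R2 = cos(a1 + a2) + sin(a1 + a2)*e12.
a1 + a2 = 33 + 6 = 39 deg
cos(39 deg) = 0.7771
sin(39 deg) = 0.6293
R1*R2 = 0.7771 + 0.6293*e12


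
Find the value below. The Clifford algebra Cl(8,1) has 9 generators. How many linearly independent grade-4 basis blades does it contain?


Number of grade-k basis blades in Cl(p,q) with n = p + q is C(n, k).
n = 8 + 1 = 9
C(9, 4) = 9! / (4! * 5!)
= 362880 / (24 * 120)
= 126


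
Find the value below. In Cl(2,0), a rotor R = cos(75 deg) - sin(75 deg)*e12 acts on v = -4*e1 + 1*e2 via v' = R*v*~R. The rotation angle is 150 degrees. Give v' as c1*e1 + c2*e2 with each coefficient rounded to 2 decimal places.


Rotor R = cos(75deg) - sin(75deg)*e12
Rotation angle theta = 2 * 75 = 150 degrees
v' = R*v*~R rotates v by theta.
cos(150deg) = -0.8660, sin(150deg) = 0.5000
v'_1 = -4*cos(150deg) - 1*sin(150deg)
= -4*(-0.8660) - 1*0.5000
= 2.96
v'_2 = -4*sin(150deg) + 1*cos(150deg)
= -4*0.5000 + 1*(-0.8660)
= -2.87
v' = 2.96*e1 - 2.87*e2


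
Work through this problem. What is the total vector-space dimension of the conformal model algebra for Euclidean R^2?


The conformal model of R^2 uses Cl(3,1): the 2 Euclidean generators plus two extra orthogonal generators e+ (e+^2 = +1) and e- (e-^2 = -1), from which the null vectors e0, einf are built.
Number of generators m = 2 + 2 = 4.
dim Cl(p,q) = 2^m = 2^4 = 16


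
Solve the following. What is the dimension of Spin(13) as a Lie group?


Spin(n) double-covers SO(n); both have Lie algebra so(n) of dimension n(n-1)/2.
n = 13
n(n-1) = 13 * 12 = 156
dim Spin(13) = 156/2 = 78


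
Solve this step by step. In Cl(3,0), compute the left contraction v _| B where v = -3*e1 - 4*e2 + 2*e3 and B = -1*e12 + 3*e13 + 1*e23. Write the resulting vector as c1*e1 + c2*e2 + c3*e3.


Left contraction v _| B = <vB>_1 (grade-1 part of the geometric product vB).
Using e1_|e12 = e2, e2_|e12 = -e1, e1_|e13 = e3, e3_|e13 = -e1, e2_|e23 = e3, e3_|e23 = -e2:
e1 coeff: -v2*b12 - v3*b13 = -(-4)*(-1) - (2)*(3) = -10
e2 coeff: v1*b12 - v3*b23 = (-3)*(-1) - (2)*(1) = 1
e3 coeff: v1*b13 + v2*b23 = (-3)*(3) + (-4)*(1) = -13
v _| B = -10*e1 + 1*e2 - 13*e3


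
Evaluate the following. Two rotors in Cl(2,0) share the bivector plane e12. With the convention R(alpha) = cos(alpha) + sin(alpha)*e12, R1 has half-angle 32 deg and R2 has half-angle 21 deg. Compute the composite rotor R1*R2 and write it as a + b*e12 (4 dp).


Same-plane rotors commute and their half-angles add:
R1*R2 = cos(a1 + a2) + sin(a1 + a2)*e12.
a1 + a2 = 32 + 21 = 53 deg
cos(53 deg) = 0.6018
sin(53 deg) = 0.7986
R1*R2 = 0.6018 + 0.7986*e12


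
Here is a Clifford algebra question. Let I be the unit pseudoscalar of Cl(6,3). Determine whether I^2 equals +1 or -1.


The pseudoscalar I = e1...e_n (product of all n generators) of Cl(p,q) satisfies I^2 = (-1)^(q + n(n-1)/2).
p = 6, q = 3, n = p + q = 9
n(n-1)/2 = 9 * 8 / 2 = 36
Exponent = q + n(n-1)/2 = 3 + 36 = 39
I^2 = (-1)^39 = -1


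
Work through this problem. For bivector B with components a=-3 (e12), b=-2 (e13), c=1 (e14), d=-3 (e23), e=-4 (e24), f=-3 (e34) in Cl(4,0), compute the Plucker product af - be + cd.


Plucker relation: af - be + cd
a*f = (-3)*(-3) = 9
b*e = (-2)*(-4) = 8
c*d = 1*(-3) = -3
af - be + cd = 9 - 8 + (-3)
= -2


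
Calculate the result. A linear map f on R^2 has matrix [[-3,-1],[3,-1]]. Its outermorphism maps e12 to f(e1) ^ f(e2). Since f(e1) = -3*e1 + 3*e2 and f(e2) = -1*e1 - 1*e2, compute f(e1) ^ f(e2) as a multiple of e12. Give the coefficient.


The outermorphism of a linear map f sends e1^e2 to f(e1)^f(e2).
f(e1) = -3*e1 + 3*e2
f(e2) = -1*e1 - 1*e2
f(e1) ^ f(e2) = (-3*e1 + 3*e2) ^ (-1*e1 - 1*e2)
= (-3)*(-1)*e12 + 3*(-1)*e21
= (3 - (-3))*e12
= 6*e12
Coefficient = 6


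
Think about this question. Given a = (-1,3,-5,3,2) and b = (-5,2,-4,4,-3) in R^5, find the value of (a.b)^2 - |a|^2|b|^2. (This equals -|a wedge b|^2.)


a . b = (-1)*(-5) + 3*2 + (-5)*(-4) + 3*4 + 2*(-3)
= 5 + 6 + 20 + 12 + (-6) = 37
|a|^2 = (-1)^2 + 3^2 + (-5)^2 + 3^2 + 2^2 = 48
|b|^2 = (-5)^2 + 2^2 + (-4)^2 + 4^2 + (-3)^2 = 70
(a.b)^2 = 37^2 = 1369
|a|^2 * |b|^2 = 48 * 70 = 3360
Result = 1369 - 3360 = -1991


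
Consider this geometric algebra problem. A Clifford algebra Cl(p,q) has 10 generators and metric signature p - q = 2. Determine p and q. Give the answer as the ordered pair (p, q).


We need p + q = 10 and p - q = 2.
Adding: 2p = 10 + 2 = 12, so p = 6.
Then q = 10 - 6 = 4.
(p, q) = (6, 4)


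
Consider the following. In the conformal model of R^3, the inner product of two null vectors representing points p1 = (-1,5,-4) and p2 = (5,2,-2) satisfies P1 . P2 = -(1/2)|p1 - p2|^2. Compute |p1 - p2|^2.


p1 - p2 = (-6, 3, -2)
|p1 - p2|^2 = (-6)^2 + 3^2 + (-2)^2
= 36 + 9 + 4
= 49


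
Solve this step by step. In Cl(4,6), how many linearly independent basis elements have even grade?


Even subalgebra dimension = 2^(n-1)
n = 4 + 6 = 10
2^(10 - 1) = 2^9 = 512
Verification: sum of C(10,k) for even k = 1 + 45 + 210 + 210 + 45 + 1 = 512
Result = 512


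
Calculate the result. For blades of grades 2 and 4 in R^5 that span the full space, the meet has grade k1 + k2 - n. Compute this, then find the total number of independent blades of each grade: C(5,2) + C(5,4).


Meet grade = grade(A) + grade(B) - n
= 2 + 4 - 5 = 1
C(5,2) = 10
C(5,4) = 5
dim_A + dim_B = 10 + 5 = 15


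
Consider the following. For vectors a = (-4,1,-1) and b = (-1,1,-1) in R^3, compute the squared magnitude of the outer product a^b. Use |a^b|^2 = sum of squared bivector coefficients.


a wedge b = (a1*b2 - a2*b1)*e12 + (a1*b3 - a3*b1)*e13 + (a2*b3 - a3*b2)*e23
e12 coeff: (-4)*1 - 1*(-1) = -4 - (-1) = -3
e13 coeff: (-4)*(-1) - (-1)*(-1) = 4 - 1 = 3
e23 coeff: 1*(-1) - (-1)*1 = -1 - (-1) = 0
|a wedge b|^2 = (-3)^2 + 3^2 + 0^2
= 9 + 9 + 0
= 18


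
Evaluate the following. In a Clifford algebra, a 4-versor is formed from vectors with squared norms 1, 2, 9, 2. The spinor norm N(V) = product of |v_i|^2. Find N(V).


Spinor norm N(V) = |v1|^2 * |v2|^2 * ... * |v4|^2
= 1 * 2 * 9 * 2
Running product: 1, 2, 18, 36
N(V) = 36


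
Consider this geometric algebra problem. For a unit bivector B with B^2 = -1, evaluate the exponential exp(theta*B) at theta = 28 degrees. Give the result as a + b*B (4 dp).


For a unit bivector B with B^2 = -1, the exponential series gives
e^(theta*B) = cos(theta) + sin(theta)*B (the GA analogue of Euler's formula).
theta = 28 degrees = 0.488692 rad
cos(28 deg) = 0.8829
sin(28 deg) = 0.4695
exp(theta*B) = 0.8829 + 0.4695*B


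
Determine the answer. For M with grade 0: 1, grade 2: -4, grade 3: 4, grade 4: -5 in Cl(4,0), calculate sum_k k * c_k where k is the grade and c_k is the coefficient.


Grade-weighted sum = sum of grade_k * coefficient_k
0*1 = 0
2*(-4) = -8
3*4 = 12
4*(-5) = -20
Total = 0 + (-8) + 12 + (-20) = -16


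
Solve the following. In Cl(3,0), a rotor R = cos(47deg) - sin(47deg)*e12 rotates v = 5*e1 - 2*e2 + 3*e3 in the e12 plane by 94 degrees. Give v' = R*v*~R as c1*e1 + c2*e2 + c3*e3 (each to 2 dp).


Rotor R = cos(47deg) - sin(47deg)*e12
Rotation angle theta = 2 * 47 = 94 degrees in the e12 plane (e1 -> e2).
The component perpendicular to the plane (e3) is invariant: v'_3 = v3 = 3.00
cos(94deg) = -0.0698, sin(94deg) = 0.9976
v'_1 = v1*cos(theta) - v2*sin(theta) = 5*(-0.0698) - (-2)*0.9976 = 1.65
v'_2 = v1*sin(theta) + v2*cos(theta) = 5*0.9976 + (-2)*(-0.0698) = 5.13
v' = 1.65*e1 + 5.13*e2 + 3.00*e3


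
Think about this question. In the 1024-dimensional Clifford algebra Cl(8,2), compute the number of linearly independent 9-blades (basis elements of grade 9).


Number of grade-k basis blades in Cl(p,q) with n = p + q is C(n, k).
n = 8 + 2 = 10
C(10, 9) = 10! / (9! * 1!)
= 3628800 / (362880 * 1)
= 10


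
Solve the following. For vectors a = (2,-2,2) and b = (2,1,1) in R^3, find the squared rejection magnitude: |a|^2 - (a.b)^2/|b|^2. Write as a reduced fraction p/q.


|a|^2 = 2^2 + (-2)^2 + 2^2 = 12
|b|^2 = 2^2 + 1^2 + 1^2 = 6
a . b = 2*2 + (-2)*1 + 2*1 = 4
(a.b)^2 = 4^2 = 16
|rej|^2 = 12 - 16/6
= (72 - 16)/6
= 56/6
In lowest terms: 28/3


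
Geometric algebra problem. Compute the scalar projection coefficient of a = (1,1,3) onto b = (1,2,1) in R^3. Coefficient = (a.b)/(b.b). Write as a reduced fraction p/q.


Projection coefficient = (a . b) / (b . b)
a . b = 1*1 + 1*2 + 3*1
= 1 + 2 + 3 = 6
b . b = 1^2 + 2^2 + 1^2
= 1 + 4 + 1 = 6
Coefficient = 6/6
In lowest terms: 1/1


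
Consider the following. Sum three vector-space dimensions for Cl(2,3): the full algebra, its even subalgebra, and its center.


n = 2 + 3 = 5
Total dim = 2^5 = 32
Even subalgebra dim = 2^4 = 16
n is odd, so center dim = 2
Sum = 32 + 16 + 2 = 50


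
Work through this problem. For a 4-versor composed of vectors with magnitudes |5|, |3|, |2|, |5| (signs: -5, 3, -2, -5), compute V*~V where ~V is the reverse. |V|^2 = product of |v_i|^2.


Each vector v_i has |v_i|^2 = s_i^2
Squared scales: (-5)^2 = 25, 3^2 = 9, (-2)^2 = 4, (-5)^2 = 25
|V|^2 = 25 * 9 * 4 * 25
= 22500


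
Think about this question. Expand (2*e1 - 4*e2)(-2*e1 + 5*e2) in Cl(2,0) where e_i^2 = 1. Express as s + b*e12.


Expand: (2*e1 - 4*e2)(-2*e1 + 5*e2)
= 2*(-2)*e1e1 + 2*5*e1e2 + (-4)*(-2)*e2e1 + (-4)*5*e2e2
Using e1^2 = e2^2 = 1, e2e1 = -e1e2:
Scalar part s = 2*(-2) + (-4)*5 = -4 + (-20) = -24
Bivector part b = 2*5 - (-4)*(-2) = 10 - 8 = 2
uv = -24 + 2*e12


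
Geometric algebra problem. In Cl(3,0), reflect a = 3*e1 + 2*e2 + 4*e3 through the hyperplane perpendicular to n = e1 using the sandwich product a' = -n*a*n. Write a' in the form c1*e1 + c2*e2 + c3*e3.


Reflection formula: a' = -n*a*n, with n = e1 (unit vector, n^2 = 1).
For reflection through hyperplane perp to e1:
The component along e1 flips sign, others stay.
a = (3, 2, 4)
a' = (-3, 2, 4)
a' = -3*e1 + 2*e2 + 4*e3


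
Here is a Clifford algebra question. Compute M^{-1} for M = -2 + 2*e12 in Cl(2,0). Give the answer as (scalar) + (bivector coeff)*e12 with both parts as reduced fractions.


M = -2 + 2*e12, where e12^2 = -1.
Since M commutes with its reverse ~M = a - b*e12, M * ~M = a^2 - b^2*e12^2 = a^2 + b^2.
So M^{-1} = ~M / (a^2 + b^2) = (a - b*e12)/(a^2 + b^2).
a^2 + b^2 = 4 + 4 = 8
Scalar part = -2/8 = -1/4
Bivector coeff = -2/8 = -1/4
M^{-1} = -1/4 - 1/4*e12


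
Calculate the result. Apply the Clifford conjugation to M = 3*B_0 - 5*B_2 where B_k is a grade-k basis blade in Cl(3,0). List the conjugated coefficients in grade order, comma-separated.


Clifford conjugate sign for grade k: (-1)^(k(k+1)/2)
Grade 0: (-1)^(0*1/2) = (-1)^0 = 1, coeff 3 -> 3
Grade 2: (-1)^(2*3/2) = (-1)^3 = -1, coeff -5 -> 5
Conjugated coefficients: 3, 5


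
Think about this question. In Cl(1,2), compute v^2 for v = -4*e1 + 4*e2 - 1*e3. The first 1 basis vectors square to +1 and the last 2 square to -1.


v^2 = sum of c_i^2 * e_i^2
Positive signature terms (e_i^2 = +1): (-4)^2 = 16
Negative signature terms (e_j^2 = -1): 4^2 + (-1)^2 = 17
v^2 = 16 - 17 = -1


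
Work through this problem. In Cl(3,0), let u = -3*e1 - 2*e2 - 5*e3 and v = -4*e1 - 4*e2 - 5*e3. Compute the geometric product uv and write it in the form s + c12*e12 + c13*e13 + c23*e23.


In Cl(3,0): e_i^2 = 1, e_ie_j = -e_je_i for i != j.
Scalar part = u . v = (-3)*(-4) + (-2)*(-4) + (-5)*(-5)
= 12 + 8 + 25 = 45
e12 coeff = (-3)*(-4) - (-2)*(-4) = 12 - 8 = 4
e13 coeff = (-3)*(-5) - (-5)*(-4) = 15 - 20 = -5
e23 coeff = (-2)*(-5) - (-5)*(-4) = 10 - 20 = -10
uv = 45 + 4*e12 - 5*e13 - 10*e23


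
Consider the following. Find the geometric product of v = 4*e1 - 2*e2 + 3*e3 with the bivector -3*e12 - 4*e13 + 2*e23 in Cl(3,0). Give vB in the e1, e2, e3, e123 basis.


vB has grade-1 (vector) and grade-3 (trivector) parts: vB = (v _| B) + (v ^ B).
Vector part <vB>_1:
  e1: -v2*b12 - v3*b13 = -(-2)*(-3) - (3)*(-4) = 6
  e2: v1*b12 - v3*b23 = (4)*(-3) - (3)*(2) = -18
  e3: v1*b13 + v2*b23 = (4)*(-4) + (-2)*(2) = -20
Trivector part <vB>_3:
  e123: v1*b23 - v2*b13 + v3*b12 = (4)*(2) - (-2)*(-4) + (3)*(-3) = -9
vB = 6*e1 - 18*e2 - 20*e3 - 9*e123


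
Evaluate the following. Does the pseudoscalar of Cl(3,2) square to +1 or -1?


The pseudoscalar I = e1...e_n (product of all n generators) of Cl(p,q) satisfies I^2 = (-1)^(q + n(n-1)/2).
p = 3, q = 2, n = p + q = 5
n(n-1)/2 = 5 * 4 / 2 = 10
Exponent = q + n(n-1)/2 = 2 + 10 = 12
I^2 = (-1)^12 = +1


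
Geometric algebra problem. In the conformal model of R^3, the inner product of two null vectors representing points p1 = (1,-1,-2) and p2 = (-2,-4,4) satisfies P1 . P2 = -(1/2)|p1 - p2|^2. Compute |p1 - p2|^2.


p1 - p2 = (3, 3, -6)
|p1 - p2|^2 = 3^2 + 3^2 + (-6)^2
= 9 + 9 + 36
= 54


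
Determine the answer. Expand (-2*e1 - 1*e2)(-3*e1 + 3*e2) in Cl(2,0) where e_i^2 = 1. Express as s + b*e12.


Expand: (-2*e1 - 1*e2)(-3*e1 + 3*e2)
= (-2)*(-3)*e1e1 + (-2)*3*e1e2 + (-1)*(-3)*e2e1 + (-1)*3*e2e2
Using e1^2 = e2^2 = 1, e2e1 = -e1e2:
Scalar part s = (-2)*(-3) + (-1)*3 = 6 + (-3) = 3
Bivector part b = (-2)*3 - (-1)*(-3) = -6 - 3 = -9
uv = 3 - 9*e12


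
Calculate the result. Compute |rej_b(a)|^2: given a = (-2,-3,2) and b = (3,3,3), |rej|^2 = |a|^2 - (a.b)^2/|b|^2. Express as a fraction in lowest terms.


|a|^2 = (-2)^2 + (-3)^2 + 2^2 = 17
|b|^2 = 3^2 + 3^2 + 3^2 = 27
a . b = (-2)*3 + (-3)*3 + 2*3 = -9
(a.b)^2 = (-9)^2 = 81
|rej|^2 = 17 - 81/27
= (459 - 81)/27
= 378/27
In lowest terms: 14/1


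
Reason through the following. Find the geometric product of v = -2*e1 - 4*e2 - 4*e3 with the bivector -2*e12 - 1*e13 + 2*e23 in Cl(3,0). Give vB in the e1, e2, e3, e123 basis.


vB has grade-1 (vector) and grade-3 (trivector) parts: vB = (v _| B) + (v ^ B).
Vector part <vB>_1:
  e1: -v2*b12 - v3*b13 = -(-4)*(-2) - (-4)*(-1) = -12
  e2: v1*b12 - v3*b23 = (-2)*(-2) - (-4)*(2) = 12
  e3: v1*b13 + v2*b23 = (-2)*(-1) + (-4)*(2) = -6
Trivector part <vB>_3:
  e123: v1*b23 - v2*b13 + v3*b12 = (-2)*(2) - (-4)*(-1) + (-4)*(-2) = 0
vB = -12*e1 + 12*e2 - 6*e3 + 0*e123


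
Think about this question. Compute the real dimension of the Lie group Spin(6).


Spin(n) double-covers SO(n); both have Lie algebra so(n) of dimension n(n-1)/2.
n = 6
n(n-1) = 6 * 5 = 30
dim Spin(6) = 30/2 = 15


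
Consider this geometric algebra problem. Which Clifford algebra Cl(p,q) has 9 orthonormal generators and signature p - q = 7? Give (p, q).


We need p + q = 9 and p - q = 7.
Adding: 2p = 9 + 7 = 16, so p = 8.
Then q = 9 - 8 = 1.
(p, q) = (8, 1)


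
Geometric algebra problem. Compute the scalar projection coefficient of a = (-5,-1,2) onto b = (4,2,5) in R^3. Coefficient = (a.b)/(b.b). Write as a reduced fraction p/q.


Projection coefficient = (a . b) / (b . b)
a . b = (-5)*4 + (-1)*2 + 2*5
= -20 + (-2) + 10 = -12
b . b = 4^2 + 2^2 + 5^2
= 16 + 4 + 25 = 45
Coefficient = -12/45
In lowest terms: -4/15


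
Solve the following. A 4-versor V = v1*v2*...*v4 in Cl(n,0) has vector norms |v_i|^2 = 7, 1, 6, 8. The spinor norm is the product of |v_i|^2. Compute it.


Spinor norm N(V) = |v1|^2 * |v2|^2 * ... * |v4|^2
= 7 * 1 * 6 * 8
Running product: 7, 7, 42, 336
N(V) = 336


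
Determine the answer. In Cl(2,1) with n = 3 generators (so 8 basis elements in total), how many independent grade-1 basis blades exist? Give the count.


Number of grade-k basis blades in Cl(p,q) with n = p + q is C(n, k).
n = 2 + 1 = 3
C(3, 1) = 3! / (1! * 2!)
= 6 / (1 * 2)
= 3


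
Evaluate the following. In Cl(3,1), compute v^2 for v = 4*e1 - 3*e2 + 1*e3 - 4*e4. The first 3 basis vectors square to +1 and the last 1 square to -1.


v^2 = sum of c_i^2 * e_i^2
Positive signature terms (e_i^2 = +1): 4^2 + (-3)^2 + 1^2 = 26
Negative signature terms (e_j^2 = -1): (-4)^2 = 16
v^2 = 26 - 16 = 10


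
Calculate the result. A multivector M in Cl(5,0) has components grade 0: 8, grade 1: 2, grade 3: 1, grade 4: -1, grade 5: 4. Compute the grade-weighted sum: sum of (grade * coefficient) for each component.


Grade-weighted sum = sum of grade_k * coefficient_k
0*8 = 0
1*2 = 2
3*1 = 3
4*(-1) = -4
5*4 = 20
Total = 0 + 2 + 3 + (-4) + 20 = 21


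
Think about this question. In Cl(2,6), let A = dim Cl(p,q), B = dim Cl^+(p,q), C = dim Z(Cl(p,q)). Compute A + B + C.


n = 2 + 6 = 8
Total dim = 2^8 = 256
Even subalgebra dim = 2^7 = 128
n is even, so center dim = 1
Sum = 256 + 128 + 1 = 385


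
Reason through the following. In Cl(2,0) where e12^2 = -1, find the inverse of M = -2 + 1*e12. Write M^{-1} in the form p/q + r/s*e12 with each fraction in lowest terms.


M = -2 + 1*e12, where e12^2 = -1.
Since M commutes with its reverse ~M = a - b*e12, M * ~M = a^2 - b^2*e12^2 = a^2 + b^2.
So M^{-1} = ~M / (a^2 + b^2) = (a - b*e12)/(a^2 + b^2).
a^2 + b^2 = 4 + 1 = 5
Scalar part = -2/5 = -2/5
Bivector coeff = -1/5 = -1/5
M^{-1} = -2/5 - 1/5*e12


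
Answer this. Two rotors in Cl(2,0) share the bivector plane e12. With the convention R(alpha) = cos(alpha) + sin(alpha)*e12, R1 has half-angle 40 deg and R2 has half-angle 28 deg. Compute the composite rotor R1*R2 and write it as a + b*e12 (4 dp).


Same-plane rotors commute and their half-angles add:
R1*R2 = cos(a1 + a2) + sin(a1 + a2)*e12.
a1 + a2 = 40 + 28 = 68 deg
cos(68 deg) = 0.3746
sin(68 deg) = 0.9272
R1*R2 = 0.3746 + 0.9272*e12


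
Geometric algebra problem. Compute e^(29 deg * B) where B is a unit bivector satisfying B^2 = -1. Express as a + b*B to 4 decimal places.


For a unit bivector B with B^2 = -1, the exponential series gives
e^(theta*B) = cos(theta) + sin(theta)*B (the GA analogue of Euler's formula).
theta = 29 degrees = 0.506145 rad
cos(29 deg) = 0.8746
sin(29 deg) = 0.4848
exp(theta*B) = 0.8746 + 0.4848*B


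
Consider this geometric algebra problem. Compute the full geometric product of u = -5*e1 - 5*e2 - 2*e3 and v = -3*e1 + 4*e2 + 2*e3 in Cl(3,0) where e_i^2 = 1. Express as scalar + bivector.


In Cl(3,0): e_i^2 = 1, e_ie_j = -e_je_i for i != j.
Scalar part = u . v = (-5)*(-3) + (-5)*4 + (-2)*2
= 15 + (-20) + (-4) = -9
e12 coeff = (-5)*4 - (-5)*(-3) = -20 - 15 = -35
e13 coeff = (-5)*2 - (-2)*(-3) = -10 - 6 = -16
e23 coeff = (-5)*2 - (-2)*4 = -10 - (-8) = -2
uv = -9 - 35*e12 - 16*e13 - 2*e23


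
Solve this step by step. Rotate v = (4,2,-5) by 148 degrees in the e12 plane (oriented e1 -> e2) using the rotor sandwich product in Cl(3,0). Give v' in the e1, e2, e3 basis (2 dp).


Rotor R = cos(74deg) - sin(74deg)*e12
Rotation angle theta = 2 * 74 = 148 degrees in the e12 plane (e1 -> e2).
The component perpendicular to the plane (e3) is invariant: v'_3 = v3 = -5.00
cos(148deg) = -0.8480, sin(148deg) = 0.5299
v'_1 = v1*cos(theta) - v2*sin(theta) = 4*(-0.8480) - 2*0.5299 = -4.45
v'_2 = v1*sin(theta) + v2*cos(theta) = 4*0.5299 + 2*(-0.8480) = 0.42
v' = -4.45*e1 + 0.42*e2 - 5.00*e3


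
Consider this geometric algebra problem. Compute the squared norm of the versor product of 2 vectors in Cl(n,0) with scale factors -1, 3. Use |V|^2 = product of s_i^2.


Each vector v_i has |v_i|^2 = s_i^2
Squared scales: (-1)^2 = 1, 3^2 = 9
|V|^2 = 1 * 9
= 9


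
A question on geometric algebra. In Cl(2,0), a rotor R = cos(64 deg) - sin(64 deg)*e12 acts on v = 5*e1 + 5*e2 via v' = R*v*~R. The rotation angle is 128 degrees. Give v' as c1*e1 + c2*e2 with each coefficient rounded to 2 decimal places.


Rotor R = cos(64deg) - sin(64deg)*e12
Rotation angle theta = 2 * 64 = 128 degrees
v' = R*v*~R rotates v by theta.
cos(128deg) = -0.6157, sin(128deg) = 0.7880
v'_1 = 5*cos(128deg) - 5*sin(128deg)
= 5*(-0.6157) - 5*0.7880
= -7.02
v'_2 = 5*sin(128deg) + 5*cos(128deg)
= 5*0.7880 + 5*(-0.6157)
= 0.86
v' = -7.02*e1 + 0.86*e2


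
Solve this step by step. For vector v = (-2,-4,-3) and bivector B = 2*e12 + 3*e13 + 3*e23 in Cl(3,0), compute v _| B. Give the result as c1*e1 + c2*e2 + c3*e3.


Left contraction v _| B = <vB>_1 (grade-1 part of the geometric product vB).
Using e1_|e12 = e2, e2_|e12 = -e1, e1_|e13 = e3, e3_|e13 = -e1, e2_|e23 = e3, e3_|e23 = -e2:
e1 coeff: -v2*b12 - v3*b13 = -(-4)*(2) - (-3)*(3) = 17
e2 coeff: v1*b12 - v3*b23 = (-2)*(2) - (-3)*(3) = 5
e3 coeff: v1*b13 + v2*b23 = (-2)*(3) + (-4)*(3) = -18
v _| B = 17*e1 + 5*e2 - 18*e3


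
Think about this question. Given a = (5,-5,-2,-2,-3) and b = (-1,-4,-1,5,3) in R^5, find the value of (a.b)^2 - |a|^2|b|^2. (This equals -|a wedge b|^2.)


a . b = 5*(-1) + (-5)*(-4) + (-2)*(-1) + (-2)*5 + (-3)*3
= -5 + 20 + 2 + (-10) + (-9) = -2
|a|^2 = 5^2 + (-5)^2 + (-2)^2 + (-2)^2 + (-3)^2 = 67
|b|^2 = (-1)^2 + (-4)^2 + (-1)^2 + 5^2 + 3^2 = 52
(a.b)^2 = (-2)^2 = 4
|a|^2 * |b|^2 = 67 * 52 = 3484
Result = 4 - 3484 = -3480


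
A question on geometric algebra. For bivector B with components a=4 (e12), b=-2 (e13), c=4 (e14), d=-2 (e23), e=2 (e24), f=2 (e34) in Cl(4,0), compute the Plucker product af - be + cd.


Plucker relation: af - be + cd
a*f = 4*2 = 8
b*e = (-2)*2 = -4
c*d = 4*(-2) = -8
af - be + cd = 8 - (-4) + (-8)
= 4


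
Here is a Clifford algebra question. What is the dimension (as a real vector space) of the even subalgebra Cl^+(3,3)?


Even subalgebra dimension = 2^(n-1)
n = 3 + 3 = 6
2^(6 - 1) = 2^5 = 32
Verification: sum of C(6,k) for even k = 1 + 15 + 15 + 1 = 32
Result = 32


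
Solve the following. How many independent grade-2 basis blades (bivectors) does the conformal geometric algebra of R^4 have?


The conformal model of R^4 uses Cl(5,1) with m = 4 + 2 = 6 generators.
Number of grade-2 blades = C(m, 2) = C(6, 2)
= 6*5/2 = 15


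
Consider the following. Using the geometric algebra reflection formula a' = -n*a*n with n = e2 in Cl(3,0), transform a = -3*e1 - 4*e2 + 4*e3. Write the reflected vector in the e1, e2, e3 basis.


Reflection formula: a' = -n*a*n, with n = e2 (unit vector, n^2 = 1).
For reflection through hyperplane perp to e2:
The component along e2 flips sign, others stay.
a = (-3, -4, 4)
a' = (-3, 4, 4)
a' = -3*e1 + 4*e2 + 4*e3


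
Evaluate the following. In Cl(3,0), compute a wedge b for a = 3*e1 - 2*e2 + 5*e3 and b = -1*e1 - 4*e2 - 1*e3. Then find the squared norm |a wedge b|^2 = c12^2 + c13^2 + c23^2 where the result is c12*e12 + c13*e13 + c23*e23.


a wedge b = (a1*b2 - a2*b1)*e12 + (a1*b3 - a3*b1)*e13 + (a2*b3 - a3*b2)*e23
e12 coeff: 3*(-4) - (-2)*(-1) = -12 - 2 = -14
e13 coeff: 3*(-1) - 5*(-1) = -3 - (-5) = 2
e23 coeff: (-2)*(-1) - 5*(-4) = 2 - (-20) = 22
|a wedge b|^2 = (-14)^2 + 2^2 + 22^2
= 196 + 4 + 484
= 684


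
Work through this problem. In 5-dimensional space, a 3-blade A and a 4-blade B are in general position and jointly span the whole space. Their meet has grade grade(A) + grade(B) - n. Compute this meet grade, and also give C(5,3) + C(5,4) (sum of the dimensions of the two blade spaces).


Meet grade = grade(A) + grade(B) - n
= 3 + 4 - 5 = 2
C(5,3) = 10
C(5,4) = 5
dim_A + dim_B = 10 + 5 = 15


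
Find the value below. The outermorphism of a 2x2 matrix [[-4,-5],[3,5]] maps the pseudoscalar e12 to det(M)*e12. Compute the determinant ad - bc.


The outermorphism of a linear map f sends e1^e2 to f(e1)^f(e2).
f(e1) = -4*e1 + 3*e2
f(e2) = -5*e1 + 5*e2
f(e1) ^ f(e2) = (-4*e1 + 3*e2) ^ (-5*e1 + 5*e2)
= (-4)*5*e12 + 3*(-5)*e21
= (-20 - (-15))*e12
= -5*e12
Coefficient = -5


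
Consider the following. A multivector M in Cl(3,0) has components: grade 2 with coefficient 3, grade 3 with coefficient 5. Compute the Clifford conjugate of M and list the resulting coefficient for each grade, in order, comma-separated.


Clifford conjugate sign for grade k: (-1)^(k(k+1)/2)
Grade 2: (-1)^(2*3/2) = (-1)^3 = -1, coeff 3 -> -3
Grade 3: (-1)^(3*4/2) = (-1)^6 = 1, coeff 5 -> 5
Conjugated coefficients: -3, 5


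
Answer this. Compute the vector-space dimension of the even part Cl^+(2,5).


Even subalgebra dimension = 2^(n-1)
n = 2 + 5 = 7
2^(7 - 1) = 2^6 = 64
Verification: sum of C(7,k) for even k = 1 + 21 + 35 + 7 = 64
Result = 64


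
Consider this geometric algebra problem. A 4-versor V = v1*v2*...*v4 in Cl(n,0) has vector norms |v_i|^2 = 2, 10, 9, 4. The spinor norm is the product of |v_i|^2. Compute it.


Spinor norm N(V) = |v1|^2 * |v2|^2 * ... * |v4|^2
= 2 * 10 * 9 * 4
Running product: 2, 20, 180, 720
N(V) = 720


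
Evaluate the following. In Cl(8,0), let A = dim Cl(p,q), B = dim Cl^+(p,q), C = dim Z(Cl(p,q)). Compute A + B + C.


n = 8 + 0 = 8
Total dim = 2^8 = 256
Even subalgebra dim = 2^7 = 128
n is even, so center dim = 1
Sum = 256 + 128 + 1 = 385


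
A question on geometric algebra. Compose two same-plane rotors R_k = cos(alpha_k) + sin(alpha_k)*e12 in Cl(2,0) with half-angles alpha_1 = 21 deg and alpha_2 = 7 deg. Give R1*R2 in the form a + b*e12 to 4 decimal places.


Same-plane rotors commute and their half-angles add:
R1*R2 = cos(a1 + a2) + sin(a1 + a2)*e12.
a1 + a2 = 21 + 7 = 28 deg
cos(28 deg) = 0.8829
sin(28 deg) = 0.4695
R1*R2 = 0.8829 + 0.4695*e12


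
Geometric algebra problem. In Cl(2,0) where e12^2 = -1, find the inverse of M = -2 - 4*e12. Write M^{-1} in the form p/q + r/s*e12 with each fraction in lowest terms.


M = -2 - 4*e12, where e12^2 = -1.
Since M commutes with its reverse ~M = a - b*e12, M * ~M = a^2 - b^2*e12^2 = a^2 + b^2.
So M^{-1} = ~M / (a^2 + b^2) = (a - b*e12)/(a^2 + b^2).
a^2 + b^2 = 4 + 16 = 20
Scalar part = -2/20 = -1/10
Bivector coeff = 4/20 = 1/5
M^{-1} = -1/10 + 1/5*e12


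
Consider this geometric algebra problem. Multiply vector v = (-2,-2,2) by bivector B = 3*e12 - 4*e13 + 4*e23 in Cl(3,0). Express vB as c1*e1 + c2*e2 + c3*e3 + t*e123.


vB has grade-1 (vector) and grade-3 (trivector) parts: vB = (v _| B) + (v ^ B).
Vector part <vB>_1:
  e1: -v2*b12 - v3*b13 = -(-2)*(3) - (2)*(-4) = 14
  e2: v1*b12 - v3*b23 = (-2)*(3) - (2)*(4) = -14
  e3: v1*b13 + v2*b23 = (-2)*(-4) + (-2)*(4) = 0
Trivector part <vB>_3:
  e123: v1*b23 - v2*b13 + v3*b12 = (-2)*(4) - (-2)*(-4) + (2)*(3) = -10
vB = 14*e1 - 14*e2 + 0*e3 - 10*e123


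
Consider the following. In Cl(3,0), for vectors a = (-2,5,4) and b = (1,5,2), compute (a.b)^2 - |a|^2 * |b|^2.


a . b = (-2)*1 + 5*5 + 4*2
= -2 + 25 + 8 = 31
|a|^2 = (-2)^2 + 5^2 + 4^2 = 45
|b|^2 = 1^2 + 5^2 + 2^2 = 30
(a.b)^2 = 31^2 = 961
|a|^2 * |b|^2 = 45 * 30 = 1350
Result = 961 - 1350 = -389


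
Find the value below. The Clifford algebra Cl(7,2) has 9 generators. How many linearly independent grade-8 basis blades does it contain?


Number of grade-k basis blades in Cl(p,q) with n = p + q is C(n, k).
n = 7 + 2 = 9
C(9, 8) = 9! / (8! * 1!)
= 362880 / (40320 * 1)
= 9


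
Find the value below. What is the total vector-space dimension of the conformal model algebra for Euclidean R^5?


The conformal model of R^5 uses Cl(6,1): the 5 Euclidean generators plus two extra orthogonal generators e+ (e+^2 = +1) and e- (e-^2 = -1), from which the null vectors e0, einf are built.
Number of generators m = 5 + 2 = 7.
dim Cl(p,q) = 2^m = 2^7 = 128


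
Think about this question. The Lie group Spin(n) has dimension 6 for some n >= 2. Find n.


dim Spin(n) = dim so(n) = n(n-1)/2.
Solve n(n-1)/2 = 6, i.e. n^2 - n - 12 = 0.
Discriminant = 1 + 8*6 = 49
n = (1 + sqrt(49))/2 = (1 + 7)/2 = 4


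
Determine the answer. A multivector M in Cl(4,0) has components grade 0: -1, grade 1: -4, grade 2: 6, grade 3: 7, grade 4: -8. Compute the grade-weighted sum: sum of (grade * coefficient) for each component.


Grade-weighted sum = sum of grade_k * coefficient_k
0*(-1) = 0
1*(-4) = -4
2*6 = 12
3*7 = 21
4*(-8) = -32
Total = 0 + (-4) + 12 + 21 + (-32) = -3


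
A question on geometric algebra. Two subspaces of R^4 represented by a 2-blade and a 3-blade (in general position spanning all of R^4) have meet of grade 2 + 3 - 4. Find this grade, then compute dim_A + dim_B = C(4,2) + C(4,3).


Meet grade = grade(A) + grade(B) - n
= 2 + 3 - 4 = 1
C(4,2) = 6
C(4,3) = 4
dim_A + dim_B = 6 + 4 = 10


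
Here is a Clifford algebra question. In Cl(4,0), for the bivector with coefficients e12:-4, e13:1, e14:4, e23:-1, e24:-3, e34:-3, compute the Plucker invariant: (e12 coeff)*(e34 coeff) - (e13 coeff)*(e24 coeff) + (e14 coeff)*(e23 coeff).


Plucker relation: af - be + cd
a*f = (-4)*(-3) = 12
b*e = 1*(-3) = -3
c*d = 4*(-1) = -4
af - be + cd = 12 - (-3) + (-4)
= 11


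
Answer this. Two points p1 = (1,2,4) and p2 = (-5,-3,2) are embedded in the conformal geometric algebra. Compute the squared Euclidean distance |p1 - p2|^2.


p1 - p2 = (6, 5, 2)
|p1 - p2|^2 = 6^2 + 5^2 + 2^2
= 36 + 25 + 4
= 65


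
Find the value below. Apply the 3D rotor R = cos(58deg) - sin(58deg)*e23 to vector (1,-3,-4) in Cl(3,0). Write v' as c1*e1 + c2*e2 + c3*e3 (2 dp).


Rotor R = cos(58deg) - sin(58deg)*e23
Rotation angle theta = 2 * 58 = 116 degrees in the e23 plane (e2 -> e3).
The component perpendicular to the plane (e1) is invariant: v'_1 = v1 = 1.00
cos(116deg) = -0.4384, sin(116deg) = 0.8988
v'_2 = v2*cos(theta) - v3*sin(theta) = -3*(-0.4384) - (-4)*0.8988 = 4.91
v'_3 = v2*sin(theta) + v3*cos(theta) = -3*0.8988 + (-4)*(-0.4384) = -0.94
v' = 1.00*e1 + 4.91*e2 - 0.94*e3


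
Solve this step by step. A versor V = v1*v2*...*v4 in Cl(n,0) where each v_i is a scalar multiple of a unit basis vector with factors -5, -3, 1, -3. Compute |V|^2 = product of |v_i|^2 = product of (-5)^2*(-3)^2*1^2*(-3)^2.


Each vector v_i has |v_i|^2 = s_i^2
Squared scales: (-5)^2 = 25, (-3)^2 = 9, 1^2 = 1, (-3)^2 = 9
|V|^2 = 25 * 9 * 1 * 9
= 2025


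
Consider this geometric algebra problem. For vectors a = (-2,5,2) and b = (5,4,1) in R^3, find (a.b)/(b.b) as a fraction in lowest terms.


Projection coefficient = (a . b) / (b . b)
a . b = (-2)*5 + 5*4 + 2*1
= -10 + 20 + 2 = 12
b . b = 5^2 + 4^2 + 1^2
= 25 + 16 + 1 = 42
Coefficient = 12/42
In lowest terms: 2/7


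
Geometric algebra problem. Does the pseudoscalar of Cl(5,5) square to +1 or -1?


The pseudoscalar I = e1...e_n (product of all n generators) of Cl(p,q) satisfies I^2 = (-1)^(q + n(n-1)/2).
p = 5, q = 5, n = p + q = 10
n(n-1)/2 = 10 * 9 / 2 = 45
Exponent = q + n(n-1)/2 = 5 + 45 = 50
I^2 = (-1)^50 = +1


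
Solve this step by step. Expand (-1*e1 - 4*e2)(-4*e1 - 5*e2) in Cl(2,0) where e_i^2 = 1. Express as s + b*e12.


Expand: (-1*e1 - 4*e2)(-4*e1 - 5*e2)
= (-1)*(-4)*e1e1 + (-1)*(-5)*e1e2 + (-4)*(-4)*e2e1 + (-4)*(-5)*e2e2
Using e1^2 = e2^2 = 1, e2e1 = -e1e2:
Scalar part s = (-1)*(-4) + (-4)*(-5) = 4 + 20 = 24
Bivector part b = (-1)*(-5) - (-4)*(-4) = 5 - 16 = -11
uv = 24 - 11*e12


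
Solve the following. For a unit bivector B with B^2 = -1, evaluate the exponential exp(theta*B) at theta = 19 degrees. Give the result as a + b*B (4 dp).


For a unit bivector B with B^2 = -1, the exponential series gives
e^(theta*B) = cos(theta) + sin(theta)*B (the GA analogue of Euler's formula).
theta = 19 degrees = 0.331613 rad
cos(19 deg) = 0.9455
sin(19 deg) = 0.3256
exp(theta*B) = 0.9455 + 0.3256*B


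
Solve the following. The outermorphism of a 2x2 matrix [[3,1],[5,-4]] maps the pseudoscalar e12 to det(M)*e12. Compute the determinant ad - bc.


The outermorphism of a linear map f sends e1^e2 to f(e1)^f(e2).
f(e1) = 3*e1 + 5*e2
f(e2) = 1*e1 - 4*e2
f(e1) ^ f(e2) = (3*e1 + 5*e2) ^ (1*e1 - 4*e2)
= 3*(-4)*e12 + 5*1*e21
= (-12 - 5)*e12
= -17*e12
Coefficient = -17


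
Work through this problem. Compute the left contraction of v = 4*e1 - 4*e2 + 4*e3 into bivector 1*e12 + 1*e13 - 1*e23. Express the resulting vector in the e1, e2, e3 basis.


Left contraction v _| B = <vB>_1 (grade-1 part of the geometric product vB).
Using e1_|e12 = e2, e2_|e12 = -e1, e1_|e13 = e3, e3_|e13 = -e1, e2_|e23 = e3, e3_|e23 = -e2:
e1 coeff: -v2*b12 - v3*b13 = -(-4)*(1) - (4)*(1) = 0
e2 coeff: v1*b12 - v3*b23 = (4)*(1) - (4)*(-1) = 8
e3 coeff: v1*b13 + v2*b23 = (4)*(1) + (-4)*(-1) = 8
v _| B = 0*e1 + 8*e2 + 8*e3


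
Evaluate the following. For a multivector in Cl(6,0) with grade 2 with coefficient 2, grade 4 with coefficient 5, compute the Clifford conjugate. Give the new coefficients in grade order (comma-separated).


Clifford conjugate sign for grade k: (-1)^(k(k+1)/2)
Grade 2: (-1)^(2*3/2) = (-1)^3 = -1, coeff 2 -> -2
Grade 4: (-1)^(4*5/2) = (-1)^10 = 1, coeff 5 -> 5
Conjugated coefficients: -2, 5


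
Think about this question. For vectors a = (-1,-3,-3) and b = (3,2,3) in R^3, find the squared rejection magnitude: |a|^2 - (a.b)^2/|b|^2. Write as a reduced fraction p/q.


|a|^2 = (-1)^2 + (-3)^2 + (-3)^2 = 19
|b|^2 = 3^2 + 2^2 + 3^2 = 22
a . b = (-1)*3 + (-3)*2 + (-3)*3 = -18
(a.b)^2 = (-18)^2 = 324
|rej|^2 = 19 - 324/22
= (418 - 324)/22
= 94/22
In lowest terms: 47/11


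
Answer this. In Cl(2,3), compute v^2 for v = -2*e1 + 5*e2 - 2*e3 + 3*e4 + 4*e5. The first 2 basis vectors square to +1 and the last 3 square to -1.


v^2 = sum of c_i^2 * e_i^2
Positive signature terms (e_i^2 = +1): (-2)^2 + 5^2 = 29
Negative signature terms (e_j^2 = -1): (-2)^2 + 3^2 + 4^2 = 29
v^2 = 29 - 29 = 0


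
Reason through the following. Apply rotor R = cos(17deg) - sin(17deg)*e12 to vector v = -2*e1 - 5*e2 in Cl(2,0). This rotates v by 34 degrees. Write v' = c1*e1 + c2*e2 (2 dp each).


Rotor R = cos(17deg) - sin(17deg)*e12
Rotation angle theta = 2 * 17 = 34 degrees
v' = R*v*~R rotates v by theta.
cos(34deg) = 0.8290, sin(34deg) = 0.5592
v'_1 = -2*cos(34deg) - (-5)*sin(34deg)
= -2*0.8290 - (-5)*0.5592
= 1.14
v'_2 = -2*sin(34deg) + (-5)*cos(34deg)
= -2*0.5592 + (-5)*0.8290
= -5.26
v' = 1.14*e1 - 5.26*e2


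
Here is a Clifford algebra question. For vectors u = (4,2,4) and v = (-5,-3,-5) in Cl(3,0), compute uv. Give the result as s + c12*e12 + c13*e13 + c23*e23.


In Cl(3,0): e_i^2 = 1, e_ie_j = -e_je_i for i != j.
Scalar part = u . v = 4*(-5) + 2*(-3) + 4*(-5)
= -20 + (-6) + (-20) = -46
e12 coeff = 4*(-3) - 2*(-5) = -12 - (-10) = -2
e13 coeff = 4*(-5) - 4*(-5) = -20 - (-20) = 0
e23 coeff = 2*(-5) - 4*(-3) = -10 - (-12) = 2
uv = -46 - 2*e12 + 0*e13 + 2*e23


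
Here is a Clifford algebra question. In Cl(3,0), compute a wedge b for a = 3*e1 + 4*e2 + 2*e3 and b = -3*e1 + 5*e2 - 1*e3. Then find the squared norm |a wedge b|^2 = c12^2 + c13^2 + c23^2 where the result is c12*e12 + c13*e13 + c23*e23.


a wedge b = (a1*b2 - a2*b1)*e12 + (a1*b3 - a3*b1)*e13 + (a2*b3 - a3*b2)*e23
e12 coeff: 3*5 - 4*(-3) = 15 - (-12) = 27
e13 coeff: 3*(-1) - 2*(-3) = -3 - (-6) = 3
e23 coeff: 4*(-1) - 2*5 = -4 - 10 = -14
|a wedge b|^2 = 27^2 + 3^2 + (-14)^2
= 729 + 9 + 196
= 934


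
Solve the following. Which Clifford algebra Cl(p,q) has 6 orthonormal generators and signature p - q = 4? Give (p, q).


We need p + q = 6 and p - q = 4.
Adding: 2p = 6 + 4 = 10, so p = 5.
Then q = 6 - 5 = 1.
(p, q) = (5, 1)


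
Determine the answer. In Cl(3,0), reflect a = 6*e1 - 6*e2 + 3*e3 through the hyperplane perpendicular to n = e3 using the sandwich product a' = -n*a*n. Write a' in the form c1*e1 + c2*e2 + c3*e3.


Reflection formula: a' = -n*a*n, with n = e3 (unit vector, n^2 = 1).
For reflection through hyperplane perp to e3:
The component along e3 flips sign, others stay.
a = (6, -6, 3)
a' = (6, -6, -3)
a' = 6*e1 - 6*e2 - 3*e3


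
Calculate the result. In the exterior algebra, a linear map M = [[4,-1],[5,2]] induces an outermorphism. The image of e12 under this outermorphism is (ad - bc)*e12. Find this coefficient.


The outermorphism of a linear map f sends e1^e2 to f(e1)^f(e2).
f(e1) = 4*e1 + 5*e2
f(e2) = -1*e1 + 2*e2
f(e1) ^ f(e2) = (4*e1 + 5*e2) ^ (-1*e1 + 2*e2)
= 4*2*e12 + 5*(-1)*e21
= (8 - (-5))*e12
= 13*e12
Coefficient = 13


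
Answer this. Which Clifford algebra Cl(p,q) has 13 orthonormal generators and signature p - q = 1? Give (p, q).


We need p + q = 13 and p - q = 1.
Adding: 2p = 13 + 1 = 14, so p = 7.
Then q = 13 - 7 = 6.
(p, q) = (7, 6)


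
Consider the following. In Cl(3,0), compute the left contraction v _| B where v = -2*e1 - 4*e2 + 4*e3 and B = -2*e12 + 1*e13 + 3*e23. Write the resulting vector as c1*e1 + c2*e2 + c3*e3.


Left contraction v _| B = <vB>_1 (grade-1 part of the geometric product vB).
Using e1_|e12 = e2, e2_|e12 = -e1, e1_|e13 = e3, e3_|e13 = -e1, e2_|e23 = e3, e3_|e23 = -e2:
e1 coeff: -v2*b12 - v3*b13 = -(-4)*(-2) - (4)*(1) = -12
e2 coeff: v1*b12 - v3*b23 = (-2)*(-2) - (4)*(3) = -8
e3 coeff: v1*b13 + v2*b23 = (-2)*(1) + (-4)*(3) = -14
v _| B = -12*e1 - 8*e2 - 14*e3


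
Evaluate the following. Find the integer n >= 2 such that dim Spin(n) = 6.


dim Spin(n) = dim so(n) = n(n-1)/2.
Solve n(n-1)/2 = 6, i.e. n^2 - n - 12 = 0.
Discriminant = 1 + 8*6 = 49
n = (1 + sqrt(49))/2 = (1 + 7)/2 = 4


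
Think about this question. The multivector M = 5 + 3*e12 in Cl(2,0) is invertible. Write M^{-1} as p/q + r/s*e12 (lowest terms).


M = 5 + 3*e12, where e12^2 = -1.
Since M commutes with its reverse ~M = a - b*e12, M * ~M = a^2 - b^2*e12^2 = a^2 + b^2.
So M^{-1} = ~M / (a^2 + b^2) = (a - b*e12)/(a^2 + b^2).
a^2 + b^2 = 25 + 9 = 34
Scalar part = 5/34 = 5/34
Bivector coeff = -3/34 = -3/34
M^{-1} = 5/34 - 3/34*e12


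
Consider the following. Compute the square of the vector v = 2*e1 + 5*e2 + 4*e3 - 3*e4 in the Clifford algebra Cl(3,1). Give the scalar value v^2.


v^2 = sum of c_i^2 * e_i^2
Positive signature terms (e_i^2 = +1): 2^2 + 5^2 + 4^2 = 45
Negative signature terms (e_j^2 = -1): (-3)^2 = 9
v^2 = 45 - 9 = 36
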